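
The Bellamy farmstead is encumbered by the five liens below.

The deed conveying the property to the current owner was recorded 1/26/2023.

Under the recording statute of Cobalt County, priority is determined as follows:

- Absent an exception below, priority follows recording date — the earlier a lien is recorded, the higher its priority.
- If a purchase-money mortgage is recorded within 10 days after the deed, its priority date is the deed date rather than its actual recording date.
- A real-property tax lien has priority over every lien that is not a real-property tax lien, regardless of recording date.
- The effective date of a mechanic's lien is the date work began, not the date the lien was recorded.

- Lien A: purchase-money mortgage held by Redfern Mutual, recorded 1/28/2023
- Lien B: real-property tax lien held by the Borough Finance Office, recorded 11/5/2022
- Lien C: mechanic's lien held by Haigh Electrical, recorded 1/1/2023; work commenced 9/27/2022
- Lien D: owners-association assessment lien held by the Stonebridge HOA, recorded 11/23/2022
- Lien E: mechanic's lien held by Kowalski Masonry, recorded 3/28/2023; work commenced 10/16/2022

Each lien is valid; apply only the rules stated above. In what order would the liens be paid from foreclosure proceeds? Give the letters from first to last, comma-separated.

B, C, E, D, A

First, effective dates: A was recorded within the 10-day window, so its effective date is the deed date 1/26/2023; C's effective date is 9/27/2022, when work began; E is treated as recorded 10/16/2022, the work-commencement date.
As a real-property tax lien, B is senior to every other lien.
Ordering the rest by effective date: C (9/27/2022), E (10/16/2022), D (11/23/2022), A (1/26/2023).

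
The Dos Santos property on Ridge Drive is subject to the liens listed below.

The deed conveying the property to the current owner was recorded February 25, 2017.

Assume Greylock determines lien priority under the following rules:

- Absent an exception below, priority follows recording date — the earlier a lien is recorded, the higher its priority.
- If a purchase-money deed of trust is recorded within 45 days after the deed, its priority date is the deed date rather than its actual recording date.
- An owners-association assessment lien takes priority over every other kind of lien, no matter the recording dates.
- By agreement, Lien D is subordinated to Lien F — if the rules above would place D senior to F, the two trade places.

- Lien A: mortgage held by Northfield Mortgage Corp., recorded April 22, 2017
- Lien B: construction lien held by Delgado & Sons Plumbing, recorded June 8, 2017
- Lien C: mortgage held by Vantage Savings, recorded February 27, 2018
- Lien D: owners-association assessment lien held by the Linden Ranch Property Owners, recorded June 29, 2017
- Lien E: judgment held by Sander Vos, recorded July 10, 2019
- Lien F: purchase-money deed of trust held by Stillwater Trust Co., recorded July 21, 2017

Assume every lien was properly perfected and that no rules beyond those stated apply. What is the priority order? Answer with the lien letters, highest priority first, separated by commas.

Effective dates after the stated exceptions: F was recorded 146 days after the deed — beyond 45 days — so no relation-back applies.
As an owners-association assessment lien, D is senior to every other lien.
Ordering the rest by effective date: A (April 22, 2017), B (June 8, 2017), F (July 21, 2017), C (February 27, 2018), E (July 10, 2019).
D is senior to F before the subordination, so the two trade places.

F, A, B, D, C, E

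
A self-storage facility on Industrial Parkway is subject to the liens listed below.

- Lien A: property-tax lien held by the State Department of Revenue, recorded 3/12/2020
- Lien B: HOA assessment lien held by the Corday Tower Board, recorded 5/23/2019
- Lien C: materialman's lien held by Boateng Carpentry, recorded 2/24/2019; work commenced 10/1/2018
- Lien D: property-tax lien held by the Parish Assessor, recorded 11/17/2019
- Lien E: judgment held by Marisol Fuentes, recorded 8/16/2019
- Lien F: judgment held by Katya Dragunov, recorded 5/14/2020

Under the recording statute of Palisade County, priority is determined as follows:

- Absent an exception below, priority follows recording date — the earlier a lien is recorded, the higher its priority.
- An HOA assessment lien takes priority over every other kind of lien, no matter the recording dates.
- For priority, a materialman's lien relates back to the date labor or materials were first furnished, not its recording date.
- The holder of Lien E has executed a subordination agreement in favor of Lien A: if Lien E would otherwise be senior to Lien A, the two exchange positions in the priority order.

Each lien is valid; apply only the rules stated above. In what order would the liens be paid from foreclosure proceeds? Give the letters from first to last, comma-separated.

B, C, A, D, E, F

First, effective dates: C's effective date is 10/1/2018, when work began.
B is an HOA assessment lien, so it outranks all other liens regardless of date.
Remaining liens by effective date: C (10/1/2018), E (8/16/2019), D (11/17/2019), A (3/12/2020), F (5/14/2020).
The subordination applies — E was senior to A — so E and A swap.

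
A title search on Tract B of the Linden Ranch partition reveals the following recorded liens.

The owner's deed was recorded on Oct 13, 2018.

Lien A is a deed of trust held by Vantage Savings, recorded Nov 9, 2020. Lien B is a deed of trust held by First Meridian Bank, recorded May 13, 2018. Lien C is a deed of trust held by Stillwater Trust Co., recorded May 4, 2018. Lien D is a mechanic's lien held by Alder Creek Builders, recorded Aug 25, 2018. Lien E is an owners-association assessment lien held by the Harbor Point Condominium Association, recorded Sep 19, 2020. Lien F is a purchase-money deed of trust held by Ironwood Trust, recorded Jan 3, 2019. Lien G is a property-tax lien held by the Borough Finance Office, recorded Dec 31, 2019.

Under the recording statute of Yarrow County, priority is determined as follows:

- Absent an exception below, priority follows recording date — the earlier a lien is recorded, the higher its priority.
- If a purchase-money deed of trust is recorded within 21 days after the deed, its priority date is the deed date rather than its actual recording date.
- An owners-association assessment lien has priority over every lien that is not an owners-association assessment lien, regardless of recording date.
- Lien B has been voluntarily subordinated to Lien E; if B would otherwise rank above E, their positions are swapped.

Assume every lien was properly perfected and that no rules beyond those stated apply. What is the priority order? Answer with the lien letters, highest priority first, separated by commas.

Adjusting effective dates: F was recorded 82 days after the deed — beyond 21 days — so no relation-back applies.
E, as an owners-association assessment lien, has superpriority and ranks first.
Ordering the rest by effective date: C (May 4, 2018), B (May 13, 2018), D (Aug 25, 2018), F (Jan 3, 2019), G (Dec 31, 2019), A (Nov 9, 2020).
B is already junior to E, so the subordination agreement changes nothing.

E, C, B, D, F, G, A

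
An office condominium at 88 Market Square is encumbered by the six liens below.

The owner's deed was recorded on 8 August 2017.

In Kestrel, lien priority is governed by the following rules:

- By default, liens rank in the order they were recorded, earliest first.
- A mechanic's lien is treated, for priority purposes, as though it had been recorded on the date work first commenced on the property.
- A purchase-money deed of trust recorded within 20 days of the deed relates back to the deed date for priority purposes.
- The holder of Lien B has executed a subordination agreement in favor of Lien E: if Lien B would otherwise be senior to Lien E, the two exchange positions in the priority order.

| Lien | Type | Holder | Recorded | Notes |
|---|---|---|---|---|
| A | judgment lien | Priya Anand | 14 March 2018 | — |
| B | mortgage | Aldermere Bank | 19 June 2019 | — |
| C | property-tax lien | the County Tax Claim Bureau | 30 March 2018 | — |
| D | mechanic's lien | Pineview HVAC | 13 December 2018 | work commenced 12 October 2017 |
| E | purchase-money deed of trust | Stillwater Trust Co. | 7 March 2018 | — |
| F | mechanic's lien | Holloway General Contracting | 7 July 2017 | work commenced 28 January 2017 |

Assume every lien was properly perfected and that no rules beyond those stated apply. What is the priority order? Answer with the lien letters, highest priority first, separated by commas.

Adjusting effective dates: D's effective date is 12 October 2017, when work began; E was recorded 211 days after the deed — beyond 20 days — so no relation-back applies; F's effective date is 28 January 2017, when work began.
Sorted by effective date: F (28 January 2017), D (12 October 2017), E (7 March 2018), A (14 March 2018), C (30 March 2018), B (19 June 2019).
B already ranks below E; the subordination has no effect.

F, D, E, A, C, B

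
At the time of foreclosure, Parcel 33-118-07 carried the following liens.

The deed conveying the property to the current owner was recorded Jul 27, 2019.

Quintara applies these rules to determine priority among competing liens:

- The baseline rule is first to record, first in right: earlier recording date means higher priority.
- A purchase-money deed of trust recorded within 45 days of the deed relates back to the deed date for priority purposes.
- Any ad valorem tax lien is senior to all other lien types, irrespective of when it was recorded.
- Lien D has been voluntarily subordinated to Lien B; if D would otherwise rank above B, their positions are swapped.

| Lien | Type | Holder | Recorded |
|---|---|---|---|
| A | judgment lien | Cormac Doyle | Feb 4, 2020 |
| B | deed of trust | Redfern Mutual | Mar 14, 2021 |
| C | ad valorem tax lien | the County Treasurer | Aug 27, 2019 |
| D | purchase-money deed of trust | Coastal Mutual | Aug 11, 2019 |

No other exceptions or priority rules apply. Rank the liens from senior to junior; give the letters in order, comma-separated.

Adjusting effective dates: D's effective date is the deed date, Jul 27, 2019.
C is an ad valorem tax lien, so it outranks all other liens regardless of date.
Ordering the rest by effective date: D (Jul 27, 2019), A (Feb 4, 2020), B (Mar 14, 2021).
Because D would otherwise rank above B, the subordination swaps them.

C, B, A, D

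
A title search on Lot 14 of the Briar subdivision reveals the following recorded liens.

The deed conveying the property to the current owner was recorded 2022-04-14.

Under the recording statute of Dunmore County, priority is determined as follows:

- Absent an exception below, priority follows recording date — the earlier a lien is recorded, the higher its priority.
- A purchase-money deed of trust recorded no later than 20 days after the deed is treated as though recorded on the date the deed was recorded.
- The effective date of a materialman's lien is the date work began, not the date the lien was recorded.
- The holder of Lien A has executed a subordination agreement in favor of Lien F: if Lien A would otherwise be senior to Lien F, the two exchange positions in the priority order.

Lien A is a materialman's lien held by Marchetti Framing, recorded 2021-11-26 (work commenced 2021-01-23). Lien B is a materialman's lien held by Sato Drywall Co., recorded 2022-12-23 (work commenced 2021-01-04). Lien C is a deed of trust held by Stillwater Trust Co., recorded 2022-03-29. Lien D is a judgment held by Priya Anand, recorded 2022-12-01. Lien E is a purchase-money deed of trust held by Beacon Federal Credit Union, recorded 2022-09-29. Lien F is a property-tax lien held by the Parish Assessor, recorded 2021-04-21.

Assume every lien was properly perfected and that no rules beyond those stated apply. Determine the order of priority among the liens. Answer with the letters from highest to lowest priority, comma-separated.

Effective dates after the stated exceptions: A is treated as recorded 2021-01-23, the work-commencement date; B's effective date is 2021-01-04, when work began; E was recorded 168 days after the deed, outside the 20-day window, so it keeps its recording date.
By effective date: B (2021-01-04), A (2021-01-23), F (2021-04-21), C (2022-03-29), E (2022-09-29), D (2022-12-01).
A would otherwise be senior to F, so under the subordination agreement A and F exchange positions.

B, F, A, C, E, D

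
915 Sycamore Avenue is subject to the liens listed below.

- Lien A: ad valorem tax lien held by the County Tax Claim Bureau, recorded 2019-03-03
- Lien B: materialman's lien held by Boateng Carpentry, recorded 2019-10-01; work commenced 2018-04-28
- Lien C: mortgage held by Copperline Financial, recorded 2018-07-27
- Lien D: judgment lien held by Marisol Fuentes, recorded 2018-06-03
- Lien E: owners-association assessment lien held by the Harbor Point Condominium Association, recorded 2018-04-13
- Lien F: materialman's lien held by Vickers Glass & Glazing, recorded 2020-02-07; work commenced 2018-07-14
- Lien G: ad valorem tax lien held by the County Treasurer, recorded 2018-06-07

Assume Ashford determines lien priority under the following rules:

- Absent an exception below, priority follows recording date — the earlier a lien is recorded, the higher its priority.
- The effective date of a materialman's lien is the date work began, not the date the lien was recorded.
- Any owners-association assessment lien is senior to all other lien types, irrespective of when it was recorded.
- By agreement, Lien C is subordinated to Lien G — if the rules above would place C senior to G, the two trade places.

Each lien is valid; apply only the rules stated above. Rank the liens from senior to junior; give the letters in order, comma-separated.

E, B, D, G, F, C, A

Adjusting effective dates: B relates back to 2018-04-28 (work commenced); F is treated as recorded 2018-07-14, the work-commencement date.
E, as an owners-association assessment lien, has superpriority and ranks first.
Remaining liens by effective date: B (2018-04-28), D (2018-06-03), G (2018-06-07), F (2018-07-14), C (2018-07-27), A (2019-03-03).
C is already junior to G, so the subordination agreement changes nothing.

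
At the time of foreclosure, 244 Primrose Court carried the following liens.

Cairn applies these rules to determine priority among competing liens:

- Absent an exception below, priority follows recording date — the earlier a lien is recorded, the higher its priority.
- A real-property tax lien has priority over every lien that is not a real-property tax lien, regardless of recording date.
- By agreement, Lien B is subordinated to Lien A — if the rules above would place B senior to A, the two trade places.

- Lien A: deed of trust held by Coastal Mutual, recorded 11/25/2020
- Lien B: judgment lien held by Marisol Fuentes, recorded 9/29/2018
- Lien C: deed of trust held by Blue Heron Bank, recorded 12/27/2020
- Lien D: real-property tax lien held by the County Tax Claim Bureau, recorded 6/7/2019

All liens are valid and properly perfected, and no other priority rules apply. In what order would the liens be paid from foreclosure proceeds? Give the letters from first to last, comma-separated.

D, A, B, C

As a real-property tax lien, D is senior to every other lien.
Among the remaining liens, by effective date: B (9/29/2018), A (11/25/2020), C (12/27/2020).
B would otherwise be senior to A, so under the subordination agreement B and A exchange positions.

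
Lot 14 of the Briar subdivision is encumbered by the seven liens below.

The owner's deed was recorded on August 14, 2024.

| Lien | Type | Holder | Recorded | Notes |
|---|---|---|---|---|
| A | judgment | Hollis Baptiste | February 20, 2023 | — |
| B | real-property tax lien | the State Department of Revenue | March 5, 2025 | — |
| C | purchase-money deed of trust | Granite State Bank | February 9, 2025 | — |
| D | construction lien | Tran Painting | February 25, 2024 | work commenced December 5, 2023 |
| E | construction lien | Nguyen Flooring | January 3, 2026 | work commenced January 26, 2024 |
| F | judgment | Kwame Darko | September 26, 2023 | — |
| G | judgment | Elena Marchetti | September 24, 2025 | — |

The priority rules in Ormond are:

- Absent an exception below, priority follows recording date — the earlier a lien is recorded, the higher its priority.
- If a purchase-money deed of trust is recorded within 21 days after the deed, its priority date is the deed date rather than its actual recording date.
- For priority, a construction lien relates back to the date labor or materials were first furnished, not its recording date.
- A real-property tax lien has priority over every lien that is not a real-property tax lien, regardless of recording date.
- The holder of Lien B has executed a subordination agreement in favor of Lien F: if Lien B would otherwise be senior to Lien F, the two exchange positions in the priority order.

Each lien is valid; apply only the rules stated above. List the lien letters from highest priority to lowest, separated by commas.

F, A, B, D, E, C, G

First, effective dates: C was recorded 179 days after the deed — beyond 21 days — so no relation-back applies; D relates back to December 5, 2023 (work commenced); E relates back to January 26, 2024 (work commenced).
As a real-property tax lien, B is senior to every other lien.
Remaining liens by effective date: A (February 20, 2023), F (September 26, 2023), D (December 5, 2023), E (January 26, 2024), C (February 9, 2025), G (September 24, 2025).
Because B would otherwise rank above F, the subordination swaps them.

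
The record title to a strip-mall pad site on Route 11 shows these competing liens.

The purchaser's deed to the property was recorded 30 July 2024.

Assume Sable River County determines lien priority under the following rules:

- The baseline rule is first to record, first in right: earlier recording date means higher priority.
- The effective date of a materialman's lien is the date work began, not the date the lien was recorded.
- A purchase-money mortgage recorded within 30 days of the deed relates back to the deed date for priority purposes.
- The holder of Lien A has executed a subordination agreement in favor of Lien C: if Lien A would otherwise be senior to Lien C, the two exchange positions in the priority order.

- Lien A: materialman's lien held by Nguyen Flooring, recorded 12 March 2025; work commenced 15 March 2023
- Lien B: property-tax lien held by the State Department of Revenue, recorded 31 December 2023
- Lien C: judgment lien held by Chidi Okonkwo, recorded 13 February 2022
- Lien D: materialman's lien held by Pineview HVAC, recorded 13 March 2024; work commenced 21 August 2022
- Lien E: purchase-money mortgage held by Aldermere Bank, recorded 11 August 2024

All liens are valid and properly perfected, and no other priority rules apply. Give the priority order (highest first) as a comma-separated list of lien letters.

Effective dates: A is treated as recorded 15 March 2023, the work-commencement date; D is treated as recorded 21 August 2022, the work-commencement date; E was recorded within the 30-day window, so its effective date is the deed date 30 July 2024.
Ordering by effective date: C (13 February 2022), D (21 August 2022), A (15 March 2023), B (31 December 2023), E (30 July 2024).
Since A is not senior to C, the subordination leaves the order unchanged.

C, D, A, B, E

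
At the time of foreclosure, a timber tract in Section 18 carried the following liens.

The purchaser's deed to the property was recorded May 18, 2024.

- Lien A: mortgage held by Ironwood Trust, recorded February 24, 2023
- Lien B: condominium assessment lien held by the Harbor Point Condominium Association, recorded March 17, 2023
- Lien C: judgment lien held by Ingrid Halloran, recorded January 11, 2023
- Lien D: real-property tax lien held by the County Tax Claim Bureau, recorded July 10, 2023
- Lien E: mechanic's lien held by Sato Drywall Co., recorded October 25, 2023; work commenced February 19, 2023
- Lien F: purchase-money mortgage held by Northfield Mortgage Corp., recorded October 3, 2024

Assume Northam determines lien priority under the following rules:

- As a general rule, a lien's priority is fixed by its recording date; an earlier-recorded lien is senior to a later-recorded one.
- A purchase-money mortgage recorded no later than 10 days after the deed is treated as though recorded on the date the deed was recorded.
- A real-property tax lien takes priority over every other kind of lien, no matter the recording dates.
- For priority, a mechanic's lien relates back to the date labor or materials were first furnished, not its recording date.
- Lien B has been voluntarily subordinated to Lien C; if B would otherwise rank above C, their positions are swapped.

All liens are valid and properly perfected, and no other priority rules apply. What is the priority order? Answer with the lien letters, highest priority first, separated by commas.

Adjusting effective dates: E relates back to February 19, 2023 (work commenced); F was recorded 138 days after the deed — beyond 10 days — so no relation-back applies.
D is a real-property tax lien and takes priority over every other lien.
Among the remaining liens, by effective date: C (January 11, 2023), E (February 19, 2023), A (February 24, 2023), B (March 17, 2023), F (October 3, 2024).
B already ranks below C; the subordination has no effect.

D, C, E, A, B, F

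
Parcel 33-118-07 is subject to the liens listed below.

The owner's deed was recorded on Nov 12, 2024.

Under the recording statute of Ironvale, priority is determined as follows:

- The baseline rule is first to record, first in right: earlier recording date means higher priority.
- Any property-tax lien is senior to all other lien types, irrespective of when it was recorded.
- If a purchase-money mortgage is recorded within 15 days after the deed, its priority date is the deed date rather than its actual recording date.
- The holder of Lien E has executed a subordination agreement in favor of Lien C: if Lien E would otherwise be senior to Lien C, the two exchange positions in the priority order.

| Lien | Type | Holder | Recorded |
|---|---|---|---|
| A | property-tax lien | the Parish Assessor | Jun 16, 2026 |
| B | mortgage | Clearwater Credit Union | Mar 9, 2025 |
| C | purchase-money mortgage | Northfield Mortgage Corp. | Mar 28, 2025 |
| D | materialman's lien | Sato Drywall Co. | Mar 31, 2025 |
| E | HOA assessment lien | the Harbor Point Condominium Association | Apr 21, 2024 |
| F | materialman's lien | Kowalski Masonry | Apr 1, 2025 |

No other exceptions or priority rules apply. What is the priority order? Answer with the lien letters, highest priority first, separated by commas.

A, C, B, E, D, F

Effective dates: C was recorded 136 days after the deed, outside the 15-day window, so it keeps its recording date.
A is a property-tax lien, so it outranks all other liens regardless of date.
Among the remaining liens, by effective date: E (Apr 21, 2024), B (Mar 9, 2025), C (Mar 28, 2025), D (Mar 31, 2025), F (Apr 1, 2025).
E would otherwise be senior to C, so under the subordination agreement E and C exchange positions.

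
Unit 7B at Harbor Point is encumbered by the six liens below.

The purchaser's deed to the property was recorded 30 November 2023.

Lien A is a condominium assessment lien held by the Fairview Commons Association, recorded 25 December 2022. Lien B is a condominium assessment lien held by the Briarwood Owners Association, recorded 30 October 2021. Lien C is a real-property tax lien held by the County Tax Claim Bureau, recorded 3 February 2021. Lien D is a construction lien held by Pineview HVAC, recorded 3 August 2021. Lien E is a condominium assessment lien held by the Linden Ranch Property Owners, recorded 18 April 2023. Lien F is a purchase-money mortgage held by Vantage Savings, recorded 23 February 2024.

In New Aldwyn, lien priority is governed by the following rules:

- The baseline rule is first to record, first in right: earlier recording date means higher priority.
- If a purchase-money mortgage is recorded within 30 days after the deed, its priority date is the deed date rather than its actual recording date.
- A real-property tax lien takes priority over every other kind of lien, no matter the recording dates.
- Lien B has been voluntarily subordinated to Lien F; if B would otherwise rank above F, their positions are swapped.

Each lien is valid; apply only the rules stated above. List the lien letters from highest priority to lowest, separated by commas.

C, D, F, A, E, B

Adjusting effective dates: F was recorded 85 days after the deed — beyond 30 days — so no relation-back applies.
C, as a real-property tax lien, has superpriority and ranks first.
Ordering the rest by effective date: D (3 August 2021), B (30 October 2021), A (25 December 2022), E (18 April 2023), F (23 February 2024).
B is senior to F before the subordination, so the two trade places.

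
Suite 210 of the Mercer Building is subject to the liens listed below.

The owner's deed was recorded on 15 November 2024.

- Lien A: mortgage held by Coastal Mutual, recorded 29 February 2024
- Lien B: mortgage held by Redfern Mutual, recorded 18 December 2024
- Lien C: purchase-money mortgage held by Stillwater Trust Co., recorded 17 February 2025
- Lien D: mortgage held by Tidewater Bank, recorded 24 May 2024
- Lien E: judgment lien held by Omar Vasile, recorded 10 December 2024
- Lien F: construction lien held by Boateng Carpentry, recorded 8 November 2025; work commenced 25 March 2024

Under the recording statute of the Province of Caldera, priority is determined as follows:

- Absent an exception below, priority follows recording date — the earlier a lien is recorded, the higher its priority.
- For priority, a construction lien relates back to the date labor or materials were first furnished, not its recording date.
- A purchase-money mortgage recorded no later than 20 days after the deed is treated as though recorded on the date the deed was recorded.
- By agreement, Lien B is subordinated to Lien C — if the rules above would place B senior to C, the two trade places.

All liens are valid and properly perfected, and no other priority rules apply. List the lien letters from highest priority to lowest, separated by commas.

First, effective dates: C was recorded 94 days after the deed, outside the 20-day window, so it keeps its recording date; F relates back to 25 March 2024 (work commenced).
Sorted by effective date: A (29 February 2024), F (25 March 2024), D (24 May 2024), E (10 December 2024), B (18 December 2024), C (17 February 2025).
B is senior to C before the subordination, so the two trade places.

A, F, D, E, C, B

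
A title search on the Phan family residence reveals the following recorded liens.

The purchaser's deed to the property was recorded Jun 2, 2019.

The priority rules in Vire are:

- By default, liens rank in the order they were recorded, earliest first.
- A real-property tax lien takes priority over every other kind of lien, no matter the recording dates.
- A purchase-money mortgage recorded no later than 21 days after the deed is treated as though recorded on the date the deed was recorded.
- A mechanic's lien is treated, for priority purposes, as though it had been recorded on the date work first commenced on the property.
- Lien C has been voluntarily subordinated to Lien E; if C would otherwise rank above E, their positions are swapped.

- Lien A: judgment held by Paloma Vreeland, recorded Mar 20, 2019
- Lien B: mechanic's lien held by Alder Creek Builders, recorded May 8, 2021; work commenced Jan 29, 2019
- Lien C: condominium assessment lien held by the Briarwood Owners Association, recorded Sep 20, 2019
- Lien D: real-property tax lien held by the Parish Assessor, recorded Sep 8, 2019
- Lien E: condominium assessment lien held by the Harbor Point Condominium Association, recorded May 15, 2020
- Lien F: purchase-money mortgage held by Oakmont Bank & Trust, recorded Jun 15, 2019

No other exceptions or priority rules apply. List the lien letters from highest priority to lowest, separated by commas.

Adjusting effective dates: B is treated as recorded Jan 29, 2019, the work-commencement date; F relates back to the deed date Jun 2, 2019.
D is a real-property tax lien and takes priority over every other lien.
Among the remaining liens, by effective date: B (Jan 29, 2019), A (Mar 20, 2019), F (Jun 2, 2019), C (Sep 20, 2019), E (May 15, 2020).
The subordination applies — C was senior to E — so C and E swap.

D, B, A, F, E, C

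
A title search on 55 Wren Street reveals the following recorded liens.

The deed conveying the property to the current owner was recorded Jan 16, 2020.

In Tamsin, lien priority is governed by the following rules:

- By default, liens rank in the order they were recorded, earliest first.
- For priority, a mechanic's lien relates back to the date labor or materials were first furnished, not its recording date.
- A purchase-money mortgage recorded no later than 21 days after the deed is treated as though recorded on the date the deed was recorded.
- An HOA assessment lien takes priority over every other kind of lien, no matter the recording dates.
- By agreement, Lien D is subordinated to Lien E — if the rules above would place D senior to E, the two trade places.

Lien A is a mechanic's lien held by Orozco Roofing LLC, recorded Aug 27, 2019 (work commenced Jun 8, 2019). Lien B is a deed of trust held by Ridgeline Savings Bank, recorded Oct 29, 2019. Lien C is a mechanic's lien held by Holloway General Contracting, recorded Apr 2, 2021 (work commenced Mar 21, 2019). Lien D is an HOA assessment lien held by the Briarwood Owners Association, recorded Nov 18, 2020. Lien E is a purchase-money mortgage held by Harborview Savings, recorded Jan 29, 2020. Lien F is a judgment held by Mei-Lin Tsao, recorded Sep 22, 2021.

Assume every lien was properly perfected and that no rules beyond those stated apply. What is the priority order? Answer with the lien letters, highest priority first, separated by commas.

E, C, A, B, D, F

Adjusting effective dates: A is treated as recorded Jun 8, 2019, the work-commencement date; C relates back to Mar 21, 2019 (work commenced); E's effective date is the deed date, Jan 16, 2020.
D, as an HOA assessment lien, has superpriority and ranks first.
The other liens, earliest effective date first: C (Mar 21, 2019), A (Jun 8, 2019), B (Oct 29, 2019), E (Jan 16, 2020), F (Sep 22, 2021).
Because D would otherwise rank above E, the subordination swaps them.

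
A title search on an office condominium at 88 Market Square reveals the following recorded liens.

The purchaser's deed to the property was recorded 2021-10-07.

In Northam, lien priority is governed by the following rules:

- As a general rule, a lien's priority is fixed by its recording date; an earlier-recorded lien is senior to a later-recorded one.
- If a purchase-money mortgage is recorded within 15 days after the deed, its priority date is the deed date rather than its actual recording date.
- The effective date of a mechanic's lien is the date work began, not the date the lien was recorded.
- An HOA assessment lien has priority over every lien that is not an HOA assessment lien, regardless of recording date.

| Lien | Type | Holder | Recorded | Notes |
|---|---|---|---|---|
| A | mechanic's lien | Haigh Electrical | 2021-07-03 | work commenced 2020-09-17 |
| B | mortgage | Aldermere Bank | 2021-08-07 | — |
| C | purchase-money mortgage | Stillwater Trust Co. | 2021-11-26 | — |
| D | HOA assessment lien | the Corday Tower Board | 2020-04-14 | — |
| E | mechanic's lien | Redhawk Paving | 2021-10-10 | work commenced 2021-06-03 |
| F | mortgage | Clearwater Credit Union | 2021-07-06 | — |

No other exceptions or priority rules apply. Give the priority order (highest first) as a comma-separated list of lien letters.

Adjusting effective dates: A's effective date is 2020-09-17, when work began; C was recorded 50 days after the deed — beyond 15 days — so no relation-back applies; E's effective date is 2021-06-03, when work began.
D is an HOA assessment lien and takes priority over every other lien.
Ordering the rest by effective date: A (2020-09-17), E (2021-06-03), F (2021-07-06), B (2021-08-07), C (2021-11-26).

D, A, E, F, B, C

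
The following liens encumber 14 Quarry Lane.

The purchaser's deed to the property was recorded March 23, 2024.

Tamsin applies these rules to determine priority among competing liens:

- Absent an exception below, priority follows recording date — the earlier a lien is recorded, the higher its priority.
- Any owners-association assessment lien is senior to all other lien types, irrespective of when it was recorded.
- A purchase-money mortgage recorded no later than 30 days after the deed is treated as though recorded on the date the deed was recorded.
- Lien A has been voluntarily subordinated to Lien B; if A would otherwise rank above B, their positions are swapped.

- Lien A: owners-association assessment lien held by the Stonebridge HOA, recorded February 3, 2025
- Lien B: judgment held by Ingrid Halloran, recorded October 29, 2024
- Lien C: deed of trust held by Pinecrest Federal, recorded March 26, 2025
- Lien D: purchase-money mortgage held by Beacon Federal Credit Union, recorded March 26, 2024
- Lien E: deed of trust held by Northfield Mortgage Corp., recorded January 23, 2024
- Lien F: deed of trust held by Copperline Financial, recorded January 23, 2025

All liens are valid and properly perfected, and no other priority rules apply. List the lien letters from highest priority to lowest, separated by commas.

Adjusting effective dates: D relates back to the deed date March 23, 2024.
A is an owners-association assessment lien and takes priority over every other lien.
Ordering the rest by effective date: E (January 23, 2024), D (March 23, 2024), B (October 29, 2024), F (January 23, 2025), C (March 26, 2025).
A would otherwise be senior to B, so under the subordination agreement A and B exchange positions.

B, E, D, A, F, C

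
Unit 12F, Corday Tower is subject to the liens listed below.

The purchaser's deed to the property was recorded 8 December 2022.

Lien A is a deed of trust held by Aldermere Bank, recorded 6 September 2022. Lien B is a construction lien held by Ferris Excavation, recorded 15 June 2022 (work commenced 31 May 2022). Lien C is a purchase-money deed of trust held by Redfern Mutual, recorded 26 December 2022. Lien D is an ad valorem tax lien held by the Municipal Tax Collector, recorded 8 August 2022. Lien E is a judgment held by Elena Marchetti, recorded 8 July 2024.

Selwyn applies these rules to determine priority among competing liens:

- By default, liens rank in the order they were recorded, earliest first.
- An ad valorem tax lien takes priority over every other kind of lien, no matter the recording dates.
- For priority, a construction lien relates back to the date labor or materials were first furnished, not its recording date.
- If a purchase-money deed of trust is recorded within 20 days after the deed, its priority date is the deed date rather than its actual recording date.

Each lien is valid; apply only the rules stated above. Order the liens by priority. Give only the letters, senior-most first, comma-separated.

Effective dates: B's effective date is 31 May 2022, when work began; C was recorded within the 20-day window, so its effective date is the deed date 8 December 2022.
D is an ad valorem tax lien and takes priority over every other lien.
Among the remaining liens, by effective date: B (31 May 2022), A (6 September 2022), C (8 December 2022), E (8 July 2024).

D, B, A, C, E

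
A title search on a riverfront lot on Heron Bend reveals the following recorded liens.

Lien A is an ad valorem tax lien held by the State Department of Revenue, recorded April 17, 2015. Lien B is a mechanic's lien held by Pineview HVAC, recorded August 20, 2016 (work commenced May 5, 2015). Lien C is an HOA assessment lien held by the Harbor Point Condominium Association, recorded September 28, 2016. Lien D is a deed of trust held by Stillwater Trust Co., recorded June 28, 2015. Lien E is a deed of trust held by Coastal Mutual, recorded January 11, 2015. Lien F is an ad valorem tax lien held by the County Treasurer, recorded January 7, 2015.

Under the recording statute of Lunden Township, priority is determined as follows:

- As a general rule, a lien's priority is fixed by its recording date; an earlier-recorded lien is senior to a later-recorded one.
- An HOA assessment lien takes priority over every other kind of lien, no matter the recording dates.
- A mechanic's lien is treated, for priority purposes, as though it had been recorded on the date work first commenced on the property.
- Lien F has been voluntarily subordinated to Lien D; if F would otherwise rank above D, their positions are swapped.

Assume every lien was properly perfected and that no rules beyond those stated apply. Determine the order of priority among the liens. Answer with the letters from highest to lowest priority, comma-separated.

Adjusting effective dates: B is treated as recorded May 5, 2015, the work-commencement date.
C, as an HOA assessment lien, has superpriority and ranks first.
Among the remaining liens, by effective date: F (January 7, 2015), E (January 11, 2015), A (April 17, 2015), B (May 5, 2015), D (June 28, 2015).
The subordination applies — F was senior to D — so F and D swap.

C, D, E, A, B, F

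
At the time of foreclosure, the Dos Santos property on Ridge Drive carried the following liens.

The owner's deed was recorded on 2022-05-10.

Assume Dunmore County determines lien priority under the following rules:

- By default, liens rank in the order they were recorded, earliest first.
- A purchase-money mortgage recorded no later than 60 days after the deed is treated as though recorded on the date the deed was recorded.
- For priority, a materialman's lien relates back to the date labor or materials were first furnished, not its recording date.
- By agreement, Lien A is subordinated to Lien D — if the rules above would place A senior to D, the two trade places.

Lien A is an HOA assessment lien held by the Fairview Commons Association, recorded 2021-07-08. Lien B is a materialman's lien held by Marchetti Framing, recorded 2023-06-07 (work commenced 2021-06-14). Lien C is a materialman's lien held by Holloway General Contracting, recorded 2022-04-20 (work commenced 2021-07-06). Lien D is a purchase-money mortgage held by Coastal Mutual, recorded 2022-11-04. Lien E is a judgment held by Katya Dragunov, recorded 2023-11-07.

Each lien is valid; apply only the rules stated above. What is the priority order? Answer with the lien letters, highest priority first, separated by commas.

Adjusting effective dates: B is treated as recorded 2021-06-14, the work-commencement date; C is treated as recorded 2021-07-06, the work-commencement date; D was recorded 178 days after the deed — beyond 60 days — so no relation-back applies.
By effective date: B (2021-06-14), C (2021-07-06), A (2021-07-08), D (2022-11-04), E (2023-11-07).
Because A would otherwise rank above D, the subordination swaps them.

B, C, D, A, E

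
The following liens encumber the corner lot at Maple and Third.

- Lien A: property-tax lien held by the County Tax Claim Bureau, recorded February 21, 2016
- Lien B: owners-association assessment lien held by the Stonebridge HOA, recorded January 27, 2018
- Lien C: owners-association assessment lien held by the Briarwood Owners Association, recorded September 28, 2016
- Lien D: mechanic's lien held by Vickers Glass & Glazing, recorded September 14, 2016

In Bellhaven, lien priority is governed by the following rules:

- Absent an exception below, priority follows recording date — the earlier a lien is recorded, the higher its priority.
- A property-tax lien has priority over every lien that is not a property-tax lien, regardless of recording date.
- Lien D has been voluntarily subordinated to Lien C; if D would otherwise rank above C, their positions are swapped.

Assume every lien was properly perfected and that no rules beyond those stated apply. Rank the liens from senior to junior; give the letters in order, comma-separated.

A, C, D, B

As a property-tax lien, A is senior to every other lien.
Among the remaining liens, by effective date: D (September 14, 2016), C (September 28, 2016), B (January 27, 2018).
D would otherwise be senior to C, so under the subordination agreement D and C exchange positions.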